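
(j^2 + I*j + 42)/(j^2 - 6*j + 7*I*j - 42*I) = (j - 6*I)/(j - 6)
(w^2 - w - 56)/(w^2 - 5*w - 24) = (w + 7)/(w + 3)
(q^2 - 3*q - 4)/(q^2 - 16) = (q + 1)/(q + 4)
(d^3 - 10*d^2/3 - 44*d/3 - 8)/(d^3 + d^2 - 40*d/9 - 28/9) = 3*(d^2 - 4*d - 12)/(3*d^2 + d - 14)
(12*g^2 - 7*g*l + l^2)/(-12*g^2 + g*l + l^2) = (-4*g + l)/(4*g + l)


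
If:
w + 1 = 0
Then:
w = -1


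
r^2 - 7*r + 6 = (r - 6)*(r - 1)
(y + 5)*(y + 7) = y^2 + 12*y + 35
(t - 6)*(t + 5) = t^2 - t - 30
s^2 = s^2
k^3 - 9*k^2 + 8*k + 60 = (k - 6)*(k - 5)*(k + 2)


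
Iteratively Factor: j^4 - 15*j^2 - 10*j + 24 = (j + 2)*(j^3 - 2*j^2 - 11*j + 12) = (j - 1)*(j + 2)*(j^2 - j - 12) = (j - 1)*(j + 2)*(j + 3)*(j - 4)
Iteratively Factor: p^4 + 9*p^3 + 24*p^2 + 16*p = (p + 1)*(p^3 + 8*p^2 + 16*p) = (p + 1)*(p + 4)*(p^2 + 4*p) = (p + 1)*(p + 4)^2*(p)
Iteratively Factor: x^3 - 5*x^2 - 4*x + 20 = (x + 2)*(x^2 - 7*x + 10) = (x - 5)*(x + 2)*(x - 2)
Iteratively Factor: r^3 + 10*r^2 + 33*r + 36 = (r + 3)*(r^2 + 7*r + 12) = (r + 3)*(r + 4)*(r + 3)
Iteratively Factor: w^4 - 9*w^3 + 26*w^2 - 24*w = (w - 3)*(w^3 - 6*w^2 + 8*w) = w*(w - 3)*(w^2 - 6*w + 8) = w*(w - 4)*(w - 3)*(w - 2)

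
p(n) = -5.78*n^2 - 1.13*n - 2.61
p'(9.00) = -105.17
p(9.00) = -480.96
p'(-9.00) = 102.91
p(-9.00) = -460.62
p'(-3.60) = 40.49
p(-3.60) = -73.45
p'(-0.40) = 3.49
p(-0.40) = -3.08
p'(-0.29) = 2.22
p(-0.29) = -2.77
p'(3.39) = -40.32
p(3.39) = -72.87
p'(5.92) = -69.57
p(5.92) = -211.87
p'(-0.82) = 8.35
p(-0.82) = -5.57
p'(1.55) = -19.05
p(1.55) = -18.25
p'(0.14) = -2.75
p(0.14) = -2.88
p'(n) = -11.56*n - 1.13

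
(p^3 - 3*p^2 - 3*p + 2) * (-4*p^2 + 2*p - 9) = -4*p^5 + 14*p^4 - 3*p^3 + 13*p^2 + 31*p - 18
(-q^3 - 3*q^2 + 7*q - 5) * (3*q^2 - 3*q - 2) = -3*q^5 - 6*q^4 + 32*q^3 - 30*q^2 + q + 10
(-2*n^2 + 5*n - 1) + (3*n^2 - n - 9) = n^2 + 4*n - 10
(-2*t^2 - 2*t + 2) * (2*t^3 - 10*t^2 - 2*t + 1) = -4*t^5 + 16*t^4 + 28*t^3 - 18*t^2 - 6*t + 2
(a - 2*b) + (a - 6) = 2*a - 2*b - 6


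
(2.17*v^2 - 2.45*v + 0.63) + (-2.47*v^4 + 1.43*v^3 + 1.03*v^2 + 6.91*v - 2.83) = -2.47*v^4 + 1.43*v^3 + 3.2*v^2 + 4.46*v - 2.2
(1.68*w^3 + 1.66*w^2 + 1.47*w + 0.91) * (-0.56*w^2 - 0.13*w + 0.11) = -0.9408*w^5 - 1.148*w^4 - 0.8542*w^3 - 0.5181*w^2 + 0.0434*w + 0.1001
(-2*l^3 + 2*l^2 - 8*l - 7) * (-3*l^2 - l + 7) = 6*l^5 - 4*l^4 + 8*l^3 + 43*l^2 - 49*l - 49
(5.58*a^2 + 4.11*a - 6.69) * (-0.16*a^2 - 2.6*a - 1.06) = -0.8928*a^4 - 15.1656*a^3 - 15.5304*a^2 + 13.0374*a + 7.0914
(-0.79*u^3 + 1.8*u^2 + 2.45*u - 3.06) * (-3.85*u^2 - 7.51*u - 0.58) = 3.0415*u^5 - 0.997100000000001*u^4 - 22.4923*u^3 - 7.6625*u^2 + 21.5596*u + 1.7748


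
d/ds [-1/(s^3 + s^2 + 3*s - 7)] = (3*s^2 + 2*s + 3)/(s^3 + s^2 + 3*s - 7)^2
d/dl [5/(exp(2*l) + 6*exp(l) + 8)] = 10*(-exp(l) - 3)*exp(l)/(exp(2*l) + 6*exp(l) + 8)^2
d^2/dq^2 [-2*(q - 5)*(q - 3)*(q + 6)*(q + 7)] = -24*q^2 - 60*q + 188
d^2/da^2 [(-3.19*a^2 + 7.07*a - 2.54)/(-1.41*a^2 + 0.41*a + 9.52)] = (-7.105427357601e-15*a^4 - 24.423456*a^3 + 287.218692*a^2 - 578.222388*a + 702.457004)/(2.803221*a^6 - 2.445363*a^5 - 56.069073*a^4 + 32.952151*a^3 + 378.565656*a^2 - 111.475392*a - 862.801408)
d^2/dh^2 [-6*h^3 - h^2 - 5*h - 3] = -36*h - 2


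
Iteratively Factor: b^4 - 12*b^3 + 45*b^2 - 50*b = (b)*(b^3 - 12*b^2 + 45*b - 50) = b*(b - 2)*(b^2 - 10*b + 25) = b*(b - 5)*(b - 2)*(b - 5)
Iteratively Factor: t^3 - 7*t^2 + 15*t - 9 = (t - 3)*(t^2 - 4*t + 3) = (t - 3)^2*(t - 1)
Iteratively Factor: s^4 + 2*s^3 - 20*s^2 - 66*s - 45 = (s + 3)*(s^3 - s^2 - 17*s - 15) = (s + 3)^2*(s^2 - 4*s - 5) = (s + 1)*(s + 3)^2*(s - 5)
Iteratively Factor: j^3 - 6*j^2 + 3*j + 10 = (j - 2)*(j^2 - 4*j - 5) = (j - 2)*(j + 1)*(j - 5)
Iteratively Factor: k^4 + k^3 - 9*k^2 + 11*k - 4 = (k - 1)*(k^3 + 2*k^2 - 7*k + 4) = (k - 1)^2*(k^2 + 3*k - 4) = (k - 1)^3*(k + 4)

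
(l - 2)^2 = l^2 - 4*l + 4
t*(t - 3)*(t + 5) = t^3 + 2*t^2 - 15*t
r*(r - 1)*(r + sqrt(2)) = r^3 - r^2 + sqrt(2)*r^2 - sqrt(2)*r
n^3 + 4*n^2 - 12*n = n*(n - 2)*(n + 6)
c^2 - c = c*(c - 1)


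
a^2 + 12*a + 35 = (a + 5)*(a + 7)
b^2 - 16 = (b - 4)*(b + 4)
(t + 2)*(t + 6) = t^2 + 8*t + 12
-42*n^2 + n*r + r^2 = (-6*n + r)*(7*n + r)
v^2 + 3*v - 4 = (v - 1)*(v + 4)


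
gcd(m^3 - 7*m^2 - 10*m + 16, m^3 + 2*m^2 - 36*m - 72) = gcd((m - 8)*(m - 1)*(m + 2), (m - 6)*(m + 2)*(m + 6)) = m + 2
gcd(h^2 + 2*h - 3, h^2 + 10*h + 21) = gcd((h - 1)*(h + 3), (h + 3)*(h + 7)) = h + 3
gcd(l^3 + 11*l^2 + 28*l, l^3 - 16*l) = l^2 + 4*l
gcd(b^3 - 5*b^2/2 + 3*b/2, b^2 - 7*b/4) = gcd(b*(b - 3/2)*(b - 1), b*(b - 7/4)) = b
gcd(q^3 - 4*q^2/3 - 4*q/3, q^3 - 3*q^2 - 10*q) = q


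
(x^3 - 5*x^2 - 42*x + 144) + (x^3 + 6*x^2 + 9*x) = 2*x^3 + x^2 - 33*x + 144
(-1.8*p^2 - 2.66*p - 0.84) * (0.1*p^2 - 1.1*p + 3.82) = -0.18*p^4 + 1.714*p^3 - 4.034*p^2 - 9.2372*p - 3.2088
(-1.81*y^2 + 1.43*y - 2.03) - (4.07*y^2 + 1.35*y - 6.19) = -5.88*y^2 + 0.0799999999999998*y + 4.16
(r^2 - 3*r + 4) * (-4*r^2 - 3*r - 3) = -4*r^4 + 9*r^3 - 10*r^2 - 3*r - 12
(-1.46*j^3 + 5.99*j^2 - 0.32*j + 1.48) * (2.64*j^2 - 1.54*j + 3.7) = -3.8544*j^5 + 18.062*j^4 - 15.4714*j^3 + 26.563*j^2 - 3.4632*j + 5.476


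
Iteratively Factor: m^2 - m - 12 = (m - 4)*(m + 3)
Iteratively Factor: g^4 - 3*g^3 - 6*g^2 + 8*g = (g - 4)*(g^3 + g^2 - 2*g) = (g - 4)*(g - 1)*(g^2 + 2*g) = (g - 4)*(g - 1)*(g + 2)*(g)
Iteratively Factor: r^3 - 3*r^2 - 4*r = (r + 1)*(r^2 - 4*r) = (r - 4)*(r + 1)*(r)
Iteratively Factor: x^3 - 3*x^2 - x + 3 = (x - 1)*(x^2 - 2*x - 3) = (x - 1)*(x + 1)*(x - 3)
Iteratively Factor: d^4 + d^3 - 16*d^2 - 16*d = (d + 4)*(d^3 - 3*d^2 - 4*d) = (d - 4)*(d + 4)*(d^2 + d) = d*(d - 4)*(d + 4)*(d + 1)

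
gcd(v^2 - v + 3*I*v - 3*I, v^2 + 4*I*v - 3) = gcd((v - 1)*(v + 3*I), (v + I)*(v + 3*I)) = v + 3*I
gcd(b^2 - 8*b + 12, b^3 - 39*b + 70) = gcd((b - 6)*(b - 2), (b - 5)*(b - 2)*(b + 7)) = b - 2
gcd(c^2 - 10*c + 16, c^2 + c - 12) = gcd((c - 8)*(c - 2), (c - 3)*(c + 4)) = 1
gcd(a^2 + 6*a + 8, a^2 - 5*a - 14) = a + 2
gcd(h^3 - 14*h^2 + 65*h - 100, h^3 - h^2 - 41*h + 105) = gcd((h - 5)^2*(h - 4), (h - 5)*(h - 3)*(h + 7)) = h - 5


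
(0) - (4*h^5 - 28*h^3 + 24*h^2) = -4*h^5 + 28*h^3 - 24*h^2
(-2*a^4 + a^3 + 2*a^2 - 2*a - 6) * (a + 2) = -2*a^5 - 3*a^4 + 4*a^3 + 2*a^2 - 10*a - 12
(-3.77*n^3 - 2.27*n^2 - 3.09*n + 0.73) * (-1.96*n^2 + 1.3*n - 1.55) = 7.3892*n^5 - 0.4518*n^4 + 8.9489*n^3 - 1.9293*n^2 + 5.7385*n - 1.1315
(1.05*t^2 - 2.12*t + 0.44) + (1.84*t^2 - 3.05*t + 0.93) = 2.89*t^2 - 5.17*t + 1.37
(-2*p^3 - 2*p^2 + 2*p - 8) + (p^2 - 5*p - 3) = -2*p^3 - p^2 - 3*p - 11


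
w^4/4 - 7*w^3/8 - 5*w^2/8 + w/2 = w*(w/4 + 1/4)*(w - 4)*(w - 1/2)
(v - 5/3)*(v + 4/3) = v^2 - v/3 - 20/9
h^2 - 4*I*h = h*(h - 4*I)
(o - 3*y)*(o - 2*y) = o^2 - 5*o*y + 6*y^2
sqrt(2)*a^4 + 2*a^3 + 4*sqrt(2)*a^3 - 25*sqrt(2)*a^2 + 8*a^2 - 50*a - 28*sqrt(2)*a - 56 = (a - 4)*(a + 7)*(a + sqrt(2))*(sqrt(2)*a + sqrt(2))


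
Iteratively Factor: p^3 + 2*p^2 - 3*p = (p - 1)*(p^2 + 3*p) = p*(p - 1)*(p + 3)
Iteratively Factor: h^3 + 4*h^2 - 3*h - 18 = (h - 2)*(h^2 + 6*h + 9) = (h - 2)*(h + 3)*(h + 3)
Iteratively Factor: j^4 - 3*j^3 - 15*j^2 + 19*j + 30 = (j + 3)*(j^3 - 6*j^2 + 3*j + 10) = (j + 1)*(j + 3)*(j^2 - 7*j + 10) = (j - 2)*(j + 1)*(j + 3)*(j - 5)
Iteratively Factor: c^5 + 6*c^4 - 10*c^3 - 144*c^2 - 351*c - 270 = (c - 5)*(c^4 + 11*c^3 + 45*c^2 + 81*c + 54) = (c - 5)*(c + 2)*(c^3 + 9*c^2 + 27*c + 27) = (c - 5)*(c + 2)*(c + 3)*(c^2 + 6*c + 9) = (c - 5)*(c + 2)*(c + 3)^2*(c + 3)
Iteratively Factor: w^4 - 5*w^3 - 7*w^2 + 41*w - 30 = (w - 2)*(w^3 - 3*w^2 - 13*w + 15) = (w - 2)*(w - 1)*(w^2 - 2*w - 15) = (w - 2)*(w - 1)*(w + 3)*(w - 5)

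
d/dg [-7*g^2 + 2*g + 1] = 2 - 14*g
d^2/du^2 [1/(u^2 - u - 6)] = 2*(u^2 - u - (2*u - 1)^2 - 6)/(-u^2 + u + 6)^3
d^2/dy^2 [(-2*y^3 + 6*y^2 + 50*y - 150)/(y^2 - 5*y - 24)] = 12*(-3*y^3 - 123*y^2 + 399*y - 1649)/(y^6 - 15*y^5 + 3*y^4 + 595*y^3 - 72*y^2 - 8640*y - 13824)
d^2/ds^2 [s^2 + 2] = 2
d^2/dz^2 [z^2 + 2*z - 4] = 2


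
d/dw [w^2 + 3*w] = 2*w + 3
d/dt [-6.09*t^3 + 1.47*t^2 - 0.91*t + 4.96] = -18.27*t^2 + 2.94*t - 0.91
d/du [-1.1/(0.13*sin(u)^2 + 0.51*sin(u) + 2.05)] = (0.286*sin(u) + 0.561)*cos(u)/(0.13*sin(u)^2 + 0.51*sin(u) + 2.05)^2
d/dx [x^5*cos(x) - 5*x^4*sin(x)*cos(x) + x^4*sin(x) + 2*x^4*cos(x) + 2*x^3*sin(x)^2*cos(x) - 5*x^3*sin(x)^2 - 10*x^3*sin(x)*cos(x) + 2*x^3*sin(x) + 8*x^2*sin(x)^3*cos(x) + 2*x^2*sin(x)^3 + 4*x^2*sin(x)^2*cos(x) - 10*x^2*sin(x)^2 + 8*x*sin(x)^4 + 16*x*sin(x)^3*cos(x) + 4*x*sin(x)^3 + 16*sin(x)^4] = -x^5*sin(x) + 10*x^4*sin(x)^2 - 2*x^4*sin(x) + 6*x^4*cos(x) - 5*x^4 - 6*x^3*sin(x)^3 + 20*x^3*sin(x)^2 - 30*x^3*sin(x)*cos(x) + 8*x^3*sin(x) + 10*x^3*cos(x) - 10*x^3 - 32*x^2*sin(x)^4 + 12*sqrt(2)*x^2*sin(x)^2*cos(x + pi/4) + 9*x^2*sin(x)^2 - 50*x^2*sin(x)*cos(x) + 14*x^2*sin(x) - 64*x*sin(x)^4 + 48*x*sin(x)^3*cos(x) + 4*x*sin(x)^3 + 20*x*sin(x)^2*cos(x) + 28*x*sin(x)^2 + 8*sin(x)^4 + 80*sin(x)^3*cos(x) + 4*sin(x)^3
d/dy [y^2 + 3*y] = 2*y + 3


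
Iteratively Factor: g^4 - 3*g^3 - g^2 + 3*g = (g - 3)*(g^3 - g) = (g - 3)*(g + 1)*(g^2 - g) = (g - 3)*(g - 1)*(g + 1)*(g)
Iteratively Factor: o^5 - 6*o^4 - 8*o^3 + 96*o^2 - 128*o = (o - 2)*(o^4 - 4*o^3 - 16*o^2 + 64*o) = o*(o - 2)*(o^3 - 4*o^2 - 16*o + 64) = o*(o - 2)*(o + 4)*(o^2 - 8*o + 16) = o*(o - 4)*(o - 2)*(o + 4)*(o - 4)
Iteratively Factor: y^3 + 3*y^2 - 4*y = (y - 1)*(y^2 + 4*y) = y*(y - 1)*(y + 4)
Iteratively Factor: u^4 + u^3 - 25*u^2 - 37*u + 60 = (u - 1)*(u^3 + 2*u^2 - 23*u - 60) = (u - 1)*(u + 3)*(u^2 - u - 20) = (u - 5)*(u - 1)*(u + 3)*(u + 4)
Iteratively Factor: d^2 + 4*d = (d + 4)*(d)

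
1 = 1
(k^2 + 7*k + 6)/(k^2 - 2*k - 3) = (k + 6)/(k - 3)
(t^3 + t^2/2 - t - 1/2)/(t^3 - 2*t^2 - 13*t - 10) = (2*t^2 - t - 1)/(2*(t^2 - 3*t - 10))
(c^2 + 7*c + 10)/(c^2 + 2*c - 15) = (c + 2)/(c - 3)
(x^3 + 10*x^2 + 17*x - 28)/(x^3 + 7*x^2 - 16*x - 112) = (x - 1)/(x - 4)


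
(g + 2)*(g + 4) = g^2 + 6*g + 8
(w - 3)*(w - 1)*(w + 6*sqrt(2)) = w^3 - 4*w^2 + 6*sqrt(2)*w^2 - 24*sqrt(2)*w + 3*w + 18*sqrt(2)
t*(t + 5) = t^2 + 5*t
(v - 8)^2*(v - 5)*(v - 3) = v^4 - 24*v^3 + 207*v^2 - 752*v + 960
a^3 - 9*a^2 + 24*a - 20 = (a - 5)*(a - 2)^2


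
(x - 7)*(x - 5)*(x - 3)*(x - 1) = x^4 - 16*x^3 + 86*x^2 - 176*x + 105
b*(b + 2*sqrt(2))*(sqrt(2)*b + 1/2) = sqrt(2)*b^3 + 9*b^2/2 + sqrt(2)*b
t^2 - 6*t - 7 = (t - 7)*(t + 1)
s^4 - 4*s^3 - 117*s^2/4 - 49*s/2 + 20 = (s - 8)*(s - 1/2)*(s + 2)*(s + 5/2)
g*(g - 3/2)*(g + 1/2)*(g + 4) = g^4 + 3*g^3 - 19*g^2/4 - 3*g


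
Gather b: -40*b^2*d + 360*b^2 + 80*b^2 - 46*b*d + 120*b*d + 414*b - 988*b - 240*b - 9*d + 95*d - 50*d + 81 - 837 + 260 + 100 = b^2*(440 - 40*d) + b*(74*d - 814) + 36*d - 396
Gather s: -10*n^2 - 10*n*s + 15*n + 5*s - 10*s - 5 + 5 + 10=-10*n^2 + 15*n + s*(-10*n - 5) + 10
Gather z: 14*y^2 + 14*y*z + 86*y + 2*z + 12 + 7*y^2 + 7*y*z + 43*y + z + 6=21*y^2 + 129*y + z*(21*y + 3) + 18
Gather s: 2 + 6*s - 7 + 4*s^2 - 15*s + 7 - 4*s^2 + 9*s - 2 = 0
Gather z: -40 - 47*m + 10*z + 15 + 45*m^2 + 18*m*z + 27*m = 45*m^2 - 20*m + z*(18*m + 10) - 25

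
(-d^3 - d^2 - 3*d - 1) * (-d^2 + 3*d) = d^5 - 2*d^4 - 8*d^2 - 3*d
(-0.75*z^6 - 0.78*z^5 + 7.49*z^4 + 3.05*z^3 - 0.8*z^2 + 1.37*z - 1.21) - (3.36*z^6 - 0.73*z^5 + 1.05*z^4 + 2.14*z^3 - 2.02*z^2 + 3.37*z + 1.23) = -4.11*z^6 - 0.05*z^5 + 6.44*z^4 + 0.91*z^3 + 1.22*z^2 - 2.0*z - 2.44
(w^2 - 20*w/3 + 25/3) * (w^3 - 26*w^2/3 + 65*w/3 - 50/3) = w^5 - 46*w^4/3 + 790*w^3/9 - 700*w^2/3 + 875*w/3 - 1250/9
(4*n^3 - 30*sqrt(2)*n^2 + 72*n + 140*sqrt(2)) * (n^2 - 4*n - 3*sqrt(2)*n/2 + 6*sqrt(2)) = 4*n^5 - 36*sqrt(2)*n^4 - 16*n^4 + 162*n^3 + 144*sqrt(2)*n^3 - 648*n^2 + 32*sqrt(2)*n^2 - 420*n - 128*sqrt(2)*n + 1680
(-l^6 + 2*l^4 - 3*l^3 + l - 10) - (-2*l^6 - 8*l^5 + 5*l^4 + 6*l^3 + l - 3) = l^6 + 8*l^5 - 3*l^4 - 9*l^3 - 7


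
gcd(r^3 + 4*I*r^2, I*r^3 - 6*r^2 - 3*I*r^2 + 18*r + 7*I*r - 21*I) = 1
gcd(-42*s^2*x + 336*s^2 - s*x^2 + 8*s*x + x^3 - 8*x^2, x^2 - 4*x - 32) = x - 8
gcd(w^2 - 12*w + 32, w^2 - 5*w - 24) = w - 8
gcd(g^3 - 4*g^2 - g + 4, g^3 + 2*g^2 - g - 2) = g^2 - 1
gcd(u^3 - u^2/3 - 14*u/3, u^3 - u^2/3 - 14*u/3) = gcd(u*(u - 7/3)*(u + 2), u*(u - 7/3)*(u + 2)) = u^3 - u^2/3 - 14*u/3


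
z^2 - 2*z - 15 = (z - 5)*(z + 3)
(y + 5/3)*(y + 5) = y^2 + 20*y/3 + 25/3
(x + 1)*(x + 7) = x^2 + 8*x + 7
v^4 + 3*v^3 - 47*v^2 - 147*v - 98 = (v - 7)*(v + 1)*(v + 2)*(v + 7)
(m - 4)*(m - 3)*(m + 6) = m^3 - m^2 - 30*m + 72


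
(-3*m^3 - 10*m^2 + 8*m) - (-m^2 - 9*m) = -3*m^3 - 9*m^2 + 17*m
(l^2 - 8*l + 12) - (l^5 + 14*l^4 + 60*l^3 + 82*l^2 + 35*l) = -l^5 - 14*l^4 - 60*l^3 - 81*l^2 - 43*l + 12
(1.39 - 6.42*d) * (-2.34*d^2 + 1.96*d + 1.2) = 15.0228*d^3 - 15.8358*d^2 - 4.9796*d + 1.668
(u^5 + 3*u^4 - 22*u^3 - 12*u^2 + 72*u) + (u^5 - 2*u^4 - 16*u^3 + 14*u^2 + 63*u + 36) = 2*u^5 + u^4 - 38*u^3 + 2*u^2 + 135*u + 36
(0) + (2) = 2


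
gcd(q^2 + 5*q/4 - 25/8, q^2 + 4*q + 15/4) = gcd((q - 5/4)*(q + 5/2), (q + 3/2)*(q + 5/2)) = q + 5/2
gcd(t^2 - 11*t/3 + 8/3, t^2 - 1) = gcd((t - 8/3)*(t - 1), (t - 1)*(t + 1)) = t - 1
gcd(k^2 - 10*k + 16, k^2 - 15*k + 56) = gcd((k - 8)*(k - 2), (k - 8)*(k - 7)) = k - 8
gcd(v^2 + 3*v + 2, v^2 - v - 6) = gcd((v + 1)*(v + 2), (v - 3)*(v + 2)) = v + 2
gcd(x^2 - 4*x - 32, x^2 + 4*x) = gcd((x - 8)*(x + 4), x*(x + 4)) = x + 4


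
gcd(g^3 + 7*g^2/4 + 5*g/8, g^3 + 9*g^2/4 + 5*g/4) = g^2 + 5*g/4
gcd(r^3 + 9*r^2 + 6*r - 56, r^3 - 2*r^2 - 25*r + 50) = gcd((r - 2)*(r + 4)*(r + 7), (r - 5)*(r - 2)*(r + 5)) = r - 2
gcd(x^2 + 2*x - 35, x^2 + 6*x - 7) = x + 7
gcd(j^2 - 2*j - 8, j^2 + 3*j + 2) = j + 2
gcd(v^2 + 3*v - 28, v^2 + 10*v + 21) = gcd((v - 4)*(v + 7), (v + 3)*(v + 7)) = v + 7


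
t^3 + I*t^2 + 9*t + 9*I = (t - 3*I)*(t + I)*(t + 3*I)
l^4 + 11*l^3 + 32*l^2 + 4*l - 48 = (l - 1)*(l + 2)*(l + 4)*(l + 6)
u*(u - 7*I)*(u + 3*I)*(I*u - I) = I*u^4 + 4*u^3 - I*u^3 - 4*u^2 + 21*I*u^2 - 21*I*u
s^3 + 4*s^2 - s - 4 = (s - 1)*(s + 1)*(s + 4)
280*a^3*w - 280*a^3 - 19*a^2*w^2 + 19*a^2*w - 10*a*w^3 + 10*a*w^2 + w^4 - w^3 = (-8*a + w)*(-7*a + w)*(5*a + w)*(w - 1)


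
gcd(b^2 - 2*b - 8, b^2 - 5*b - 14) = b + 2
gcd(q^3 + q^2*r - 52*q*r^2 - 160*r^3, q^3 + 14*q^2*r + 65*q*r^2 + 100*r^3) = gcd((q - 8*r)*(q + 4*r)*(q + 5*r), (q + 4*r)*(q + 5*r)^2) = q^2 + 9*q*r + 20*r^2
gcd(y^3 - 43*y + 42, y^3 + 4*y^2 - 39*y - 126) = y^2 + y - 42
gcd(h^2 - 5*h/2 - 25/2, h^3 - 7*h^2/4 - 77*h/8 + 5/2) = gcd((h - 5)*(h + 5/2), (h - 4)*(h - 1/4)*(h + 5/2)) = h + 5/2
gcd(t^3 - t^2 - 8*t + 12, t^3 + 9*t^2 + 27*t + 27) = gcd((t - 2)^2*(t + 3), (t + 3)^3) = t + 3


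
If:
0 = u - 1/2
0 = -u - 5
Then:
No Solution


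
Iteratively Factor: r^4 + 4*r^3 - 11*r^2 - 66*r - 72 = (r + 2)*(r^3 + 2*r^2 - 15*r - 36) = (r + 2)*(r + 3)*(r^2 - r - 12) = (r + 2)*(r + 3)^2*(r - 4)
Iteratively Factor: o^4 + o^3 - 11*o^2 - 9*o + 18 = (o + 3)*(o^3 - 2*o^2 - 5*o + 6) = (o - 1)*(o + 3)*(o^2 - o - 6) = (o - 3)*(o - 1)*(o + 3)*(o + 2)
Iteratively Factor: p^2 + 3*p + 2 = (p + 1)*(p + 2)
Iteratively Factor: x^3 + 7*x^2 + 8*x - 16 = (x - 1)*(x^2 + 8*x + 16) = (x - 1)*(x + 4)*(x + 4)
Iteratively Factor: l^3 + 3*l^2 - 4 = (l + 2)*(l^2 + l - 2) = (l + 2)^2*(l - 1)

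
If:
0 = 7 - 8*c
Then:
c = 7/8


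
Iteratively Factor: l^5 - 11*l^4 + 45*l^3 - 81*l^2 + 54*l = (l - 3)*(l^4 - 8*l^3 + 21*l^2 - 18*l) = (l - 3)^2*(l^3 - 5*l^2 + 6*l) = (l - 3)^2*(l - 2)*(l^2 - 3*l) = l*(l - 3)^2*(l - 2)*(l - 3)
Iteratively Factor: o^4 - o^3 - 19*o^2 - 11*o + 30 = (o - 1)*(o^3 - 19*o - 30) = (o - 5)*(o - 1)*(o^2 + 5*o + 6) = (o - 5)*(o - 1)*(o + 2)*(o + 3)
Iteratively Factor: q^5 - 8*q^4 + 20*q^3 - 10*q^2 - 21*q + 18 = (q - 1)*(q^4 - 7*q^3 + 13*q^2 + 3*q - 18) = (q - 2)*(q - 1)*(q^3 - 5*q^2 + 3*q + 9) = (q - 3)*(q - 2)*(q - 1)*(q^2 - 2*q - 3) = (q - 3)*(q - 2)*(q - 1)*(q + 1)*(q - 3)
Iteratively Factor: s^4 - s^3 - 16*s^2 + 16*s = (s - 1)*(s^3 - 16*s) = s*(s - 1)*(s^2 - 16) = s*(s - 1)*(s + 4)*(s - 4)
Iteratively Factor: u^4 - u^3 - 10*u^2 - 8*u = (u + 1)*(u^3 - 2*u^2 - 8*u) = (u - 4)*(u + 1)*(u^2 + 2*u) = (u - 4)*(u + 1)*(u + 2)*(u)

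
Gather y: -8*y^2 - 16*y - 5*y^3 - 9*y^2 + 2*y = -5*y^3 - 17*y^2 - 14*y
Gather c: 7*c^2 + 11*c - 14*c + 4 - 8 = 7*c^2 - 3*c - 4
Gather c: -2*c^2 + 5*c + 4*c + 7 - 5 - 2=-2*c^2 + 9*c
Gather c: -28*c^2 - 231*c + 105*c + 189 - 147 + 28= -28*c^2 - 126*c + 70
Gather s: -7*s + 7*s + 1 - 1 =0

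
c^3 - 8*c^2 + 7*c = c*(c - 7)*(c - 1)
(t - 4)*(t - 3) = t^2 - 7*t + 12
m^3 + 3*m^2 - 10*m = m*(m - 2)*(m + 5)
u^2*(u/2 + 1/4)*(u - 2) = u^4/2 - 3*u^3/4 - u^2/2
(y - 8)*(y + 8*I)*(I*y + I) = I*y^3 - 8*y^2 - 7*I*y^2 + 56*y - 8*I*y + 64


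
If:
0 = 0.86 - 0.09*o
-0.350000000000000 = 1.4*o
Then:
No Solution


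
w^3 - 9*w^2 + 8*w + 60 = (w - 6)*(w - 5)*(w + 2)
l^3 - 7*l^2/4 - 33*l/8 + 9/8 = (l - 3)*(l - 1/4)*(l + 3/2)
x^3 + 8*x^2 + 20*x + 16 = (x + 2)^2*(x + 4)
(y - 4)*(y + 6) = y^2 + 2*y - 24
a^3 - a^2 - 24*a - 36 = (a - 6)*(a + 2)*(a + 3)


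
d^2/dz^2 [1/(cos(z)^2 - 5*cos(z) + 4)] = (-4*sin(z)^4 + 11*sin(z)^2 - 155*cos(z)/4 + 15*cos(3*z)/4 + 35)/((cos(z) - 4)^3*(cos(z) - 1)^3)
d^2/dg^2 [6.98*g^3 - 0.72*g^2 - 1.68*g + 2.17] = 41.88*g - 1.44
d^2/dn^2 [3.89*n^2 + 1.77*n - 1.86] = 7.78000000000000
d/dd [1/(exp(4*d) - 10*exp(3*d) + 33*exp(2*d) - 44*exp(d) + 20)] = (-4*exp(3*d) + 30*exp(2*d) - 66*exp(d) + 44)*exp(d)/(exp(4*d) - 10*exp(3*d) + 33*exp(2*d) - 44*exp(d) + 20)^2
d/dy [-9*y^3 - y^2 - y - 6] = -27*y^2 - 2*y - 1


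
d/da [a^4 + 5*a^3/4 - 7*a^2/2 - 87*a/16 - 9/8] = 4*a^3 + 15*a^2/4 - 7*a - 87/16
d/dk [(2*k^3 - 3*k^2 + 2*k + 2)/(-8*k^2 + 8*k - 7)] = 2*(-8*k^4 + 16*k^3 - 25*k^2 + 37*k - 15)/(64*k^4 - 128*k^3 + 176*k^2 - 112*k + 49)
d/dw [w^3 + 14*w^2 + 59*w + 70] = 3*w^2 + 28*w + 59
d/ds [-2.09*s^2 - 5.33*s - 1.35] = -4.18*s - 5.33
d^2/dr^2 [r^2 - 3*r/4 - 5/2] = 2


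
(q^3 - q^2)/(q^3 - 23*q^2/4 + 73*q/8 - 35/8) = 8*q^2/(8*q^2 - 38*q + 35)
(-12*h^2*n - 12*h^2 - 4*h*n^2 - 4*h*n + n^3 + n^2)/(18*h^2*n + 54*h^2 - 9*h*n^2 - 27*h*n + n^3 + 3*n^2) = (-2*h*n - 2*h - n^2 - n)/(3*h*n + 9*h - n^2 - 3*n)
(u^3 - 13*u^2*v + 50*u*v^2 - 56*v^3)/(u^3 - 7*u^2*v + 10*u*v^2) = (u^2 - 11*u*v + 28*v^2)/(u*(u - 5*v))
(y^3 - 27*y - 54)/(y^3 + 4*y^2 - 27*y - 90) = (y^2 - 3*y - 18)/(y^2 + y - 30)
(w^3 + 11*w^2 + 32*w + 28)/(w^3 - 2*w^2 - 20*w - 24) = (w + 7)/(w - 6)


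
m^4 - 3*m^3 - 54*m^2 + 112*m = m*(m - 8)*(m - 2)*(m + 7)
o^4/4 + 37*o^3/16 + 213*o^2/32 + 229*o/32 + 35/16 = (o/4 + 1/2)*(o + 1/2)*(o + 7/4)*(o + 5)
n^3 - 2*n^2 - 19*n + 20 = (n - 5)*(n - 1)*(n + 4)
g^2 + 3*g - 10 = (g - 2)*(g + 5)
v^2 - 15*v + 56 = (v - 8)*(v - 7)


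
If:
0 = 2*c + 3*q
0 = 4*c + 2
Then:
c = -1/2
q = 1/3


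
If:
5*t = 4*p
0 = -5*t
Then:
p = 0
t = 0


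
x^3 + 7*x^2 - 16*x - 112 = (x - 4)*(x + 4)*(x + 7)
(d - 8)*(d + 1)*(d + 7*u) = d^3 + 7*d^2*u - 7*d^2 - 49*d*u - 8*d - 56*u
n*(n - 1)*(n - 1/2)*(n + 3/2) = n^4 - 7*n^2/4 + 3*n/4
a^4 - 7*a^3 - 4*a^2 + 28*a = a*(a - 7)*(a - 2)*(a + 2)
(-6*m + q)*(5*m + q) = -30*m^2 - m*q + q^2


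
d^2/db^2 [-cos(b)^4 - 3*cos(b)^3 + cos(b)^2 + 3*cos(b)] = -3*cos(b)/4 + 4*cos(2*b)^2 + 27*cos(3*b)/4 - 2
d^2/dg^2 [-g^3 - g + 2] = -6*g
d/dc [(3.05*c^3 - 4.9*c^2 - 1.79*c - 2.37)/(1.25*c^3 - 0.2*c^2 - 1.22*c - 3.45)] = (-1.77635683940025e-15*c^5 + 5.515*c^4 - 2.967*c^3 - 17.06*c^2 + 32.862*c + 3.2841)/(1.5625*c^6 - 0.5*c^5 - 3.01*c^4 - 8.137*c^3 + 2.8684*c^2 + 8.418*c + 11.9025)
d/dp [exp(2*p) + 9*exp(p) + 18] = (2*exp(p) + 9)*exp(p)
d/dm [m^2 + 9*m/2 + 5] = 2*m + 9/2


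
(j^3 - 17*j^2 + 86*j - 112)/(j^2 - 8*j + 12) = (j^2 - 15*j + 56)/(j - 6)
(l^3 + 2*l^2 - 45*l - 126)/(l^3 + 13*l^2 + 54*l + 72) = (l - 7)/(l + 4)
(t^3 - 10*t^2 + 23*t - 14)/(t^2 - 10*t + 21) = (t^2 - 3*t + 2)/(t - 3)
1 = 1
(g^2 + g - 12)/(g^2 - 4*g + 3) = (g + 4)/(g - 1)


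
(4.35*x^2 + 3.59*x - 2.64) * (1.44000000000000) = 6.264*x^2 + 5.1696*x - 3.8016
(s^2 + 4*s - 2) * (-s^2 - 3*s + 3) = -s^4 - 7*s^3 - 7*s^2 + 18*s - 6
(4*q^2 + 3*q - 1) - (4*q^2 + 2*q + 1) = q - 2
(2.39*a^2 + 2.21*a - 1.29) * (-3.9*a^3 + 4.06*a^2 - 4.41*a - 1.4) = -9.321*a^5 + 1.0844*a^4 + 3.4637*a^3 - 18.3295*a^2 + 2.5949*a + 1.806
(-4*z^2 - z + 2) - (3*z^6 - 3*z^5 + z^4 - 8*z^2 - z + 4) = -3*z^6 + 3*z^5 - z^4 + 4*z^2 - 2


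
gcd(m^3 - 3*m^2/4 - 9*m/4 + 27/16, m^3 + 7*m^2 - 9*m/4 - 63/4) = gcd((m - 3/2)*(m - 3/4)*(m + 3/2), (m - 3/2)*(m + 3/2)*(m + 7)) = m^2 - 9/4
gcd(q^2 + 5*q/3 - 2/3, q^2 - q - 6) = q + 2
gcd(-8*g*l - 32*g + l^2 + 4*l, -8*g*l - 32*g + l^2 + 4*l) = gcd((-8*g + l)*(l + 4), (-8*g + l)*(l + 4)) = 8*g*l + 32*g - l^2 - 4*l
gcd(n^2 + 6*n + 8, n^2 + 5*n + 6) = n + 2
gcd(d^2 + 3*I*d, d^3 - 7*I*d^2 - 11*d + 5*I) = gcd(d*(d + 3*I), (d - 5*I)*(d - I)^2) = 1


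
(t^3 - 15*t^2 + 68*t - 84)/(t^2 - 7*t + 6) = (t^2 - 9*t + 14)/(t - 1)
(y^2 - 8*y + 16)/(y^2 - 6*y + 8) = (y - 4)/(y - 2)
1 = 1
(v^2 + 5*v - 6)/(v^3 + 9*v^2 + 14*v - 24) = 1/(v + 4)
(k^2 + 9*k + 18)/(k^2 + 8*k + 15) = (k + 6)/(k + 5)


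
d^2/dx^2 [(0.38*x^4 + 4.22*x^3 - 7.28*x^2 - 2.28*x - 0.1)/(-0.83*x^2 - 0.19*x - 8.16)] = (-0.523564*x^6 - 0.359556000000001*x^5 - 15.524292*x^4 + 48.276588*x^3 - 638.309028*x^2 - 1778.504676*x + 961.069172)/(0.571787*x^6 + 0.392673*x^5 + 16.954161*x^4 + 7.727851*x^3 + 166.681872*x^2 + 37.953792*x + 543.338496)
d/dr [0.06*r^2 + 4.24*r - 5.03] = 0.12*r + 4.24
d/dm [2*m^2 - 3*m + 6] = 4*m - 3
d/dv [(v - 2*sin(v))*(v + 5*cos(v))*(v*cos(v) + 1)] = -(v - 2*sin(v))*(v + 5*cos(v))*(v*sin(v) - cos(v)) - (v - 2*sin(v))*(v*cos(v) + 1)*(5*sin(v) - 1) - (v + 5*cos(v))*(v*cos(v) + 1)*(2*cos(v) - 1)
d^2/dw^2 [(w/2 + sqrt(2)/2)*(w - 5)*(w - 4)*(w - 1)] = 6*w^2 - 30*w + 3*sqrt(2)*w - 10*sqrt(2) + 29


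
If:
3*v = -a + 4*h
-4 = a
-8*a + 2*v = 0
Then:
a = -4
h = -13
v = -16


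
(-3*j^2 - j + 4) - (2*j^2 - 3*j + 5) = -5*j^2 + 2*j - 1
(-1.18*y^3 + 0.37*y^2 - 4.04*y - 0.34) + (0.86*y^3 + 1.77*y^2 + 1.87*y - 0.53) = -0.32*y^3 + 2.14*y^2 - 2.17*y - 0.87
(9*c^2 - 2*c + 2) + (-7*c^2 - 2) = 2*c^2 - 2*c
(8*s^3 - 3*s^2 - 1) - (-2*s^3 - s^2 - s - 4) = 10*s^3 - 2*s^2 + s + 3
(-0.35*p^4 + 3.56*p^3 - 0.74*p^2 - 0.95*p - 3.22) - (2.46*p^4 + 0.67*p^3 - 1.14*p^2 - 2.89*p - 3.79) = -2.81*p^4 + 2.89*p^3 + 0.4*p^2 + 1.94*p + 0.57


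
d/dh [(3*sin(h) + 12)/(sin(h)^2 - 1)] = 3*(-8*sin(h) + cos(h)^2 - 2)/cos(h)^3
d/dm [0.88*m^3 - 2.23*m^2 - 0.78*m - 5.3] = 2.64*m^2 - 4.46*m - 0.78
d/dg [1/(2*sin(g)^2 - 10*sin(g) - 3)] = 2*(5 - 2*sin(g))*cos(g)/(10*sin(g) + cos(2*g) + 2)^2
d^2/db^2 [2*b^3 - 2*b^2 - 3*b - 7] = 12*b - 4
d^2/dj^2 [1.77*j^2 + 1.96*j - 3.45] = 3.54000000000000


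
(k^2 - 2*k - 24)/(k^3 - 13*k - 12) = (-k^2 + 2*k + 24)/(-k^3 + 13*k + 12)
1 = 1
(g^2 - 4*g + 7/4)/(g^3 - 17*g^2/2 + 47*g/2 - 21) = (g - 1/2)/(g^2 - 5*g + 6)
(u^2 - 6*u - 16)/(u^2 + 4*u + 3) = (u^2 - 6*u - 16)/(u^2 + 4*u + 3)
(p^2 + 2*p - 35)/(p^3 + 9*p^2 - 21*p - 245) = 1/(p + 7)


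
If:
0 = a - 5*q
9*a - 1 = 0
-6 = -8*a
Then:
No Solution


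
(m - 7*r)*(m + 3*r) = m^2 - 4*m*r - 21*r^2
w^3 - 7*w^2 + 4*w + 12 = (w - 6)*(w - 2)*(w + 1)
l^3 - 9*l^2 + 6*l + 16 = (l - 8)*(l - 2)*(l + 1)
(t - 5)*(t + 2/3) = t^2 - 13*t/3 - 10/3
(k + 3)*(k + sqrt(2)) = k^2 + sqrt(2)*k + 3*k + 3*sqrt(2)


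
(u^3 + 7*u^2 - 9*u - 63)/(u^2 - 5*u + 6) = (u^2 + 10*u + 21)/(u - 2)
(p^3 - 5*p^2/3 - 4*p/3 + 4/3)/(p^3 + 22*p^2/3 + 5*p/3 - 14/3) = (p - 2)/(p + 7)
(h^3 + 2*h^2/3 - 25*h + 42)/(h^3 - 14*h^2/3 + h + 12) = (3*h^2 + 11*h - 42)/(3*h^2 - 5*h - 12)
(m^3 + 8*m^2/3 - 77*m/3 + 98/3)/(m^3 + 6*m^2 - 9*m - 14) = (m - 7/3)/(m + 1)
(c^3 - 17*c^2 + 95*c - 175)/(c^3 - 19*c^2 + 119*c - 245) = (c - 5)/(c - 7)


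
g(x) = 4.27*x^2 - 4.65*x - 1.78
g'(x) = 8.54*x - 4.65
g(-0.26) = -0.28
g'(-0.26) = -6.87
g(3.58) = 36.30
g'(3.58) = 25.92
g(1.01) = -2.12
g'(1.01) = 3.98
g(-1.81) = 20.63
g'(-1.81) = -20.11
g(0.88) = -2.57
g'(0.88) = 2.87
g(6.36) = 141.37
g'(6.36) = 49.66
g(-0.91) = 5.99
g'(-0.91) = -12.42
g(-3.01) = 50.90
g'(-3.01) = -30.36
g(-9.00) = 385.94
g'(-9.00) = -81.51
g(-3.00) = 50.60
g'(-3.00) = -30.27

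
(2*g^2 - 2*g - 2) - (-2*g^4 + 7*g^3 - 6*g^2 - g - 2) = 2*g^4 - 7*g^3 + 8*g^2 - g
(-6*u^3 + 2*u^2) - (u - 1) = -6*u^3 + 2*u^2 - u + 1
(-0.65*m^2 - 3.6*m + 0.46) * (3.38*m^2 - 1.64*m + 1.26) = -2.197*m^4 - 11.102*m^3 + 6.6398*m^2 - 5.2904*m + 0.5796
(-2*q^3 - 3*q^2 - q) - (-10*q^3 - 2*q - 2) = 8*q^3 - 3*q^2 + q + 2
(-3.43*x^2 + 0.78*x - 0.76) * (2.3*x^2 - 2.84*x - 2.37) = -7.889*x^4 + 11.5352*x^3 + 4.1659*x^2 + 0.3098*x + 1.8012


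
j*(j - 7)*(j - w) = j^3 - j^2*w - 7*j^2 + 7*j*w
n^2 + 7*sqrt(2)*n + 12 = (n + sqrt(2))*(n + 6*sqrt(2))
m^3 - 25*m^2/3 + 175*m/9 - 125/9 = (m - 5)*(m - 5/3)^2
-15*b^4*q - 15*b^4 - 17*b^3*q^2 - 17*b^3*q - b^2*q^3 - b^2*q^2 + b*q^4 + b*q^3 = (-5*b + q)*(b + q)*(3*b + q)*(b*q + b)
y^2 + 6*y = y*(y + 6)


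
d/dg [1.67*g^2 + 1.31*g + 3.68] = 3.34*g + 1.31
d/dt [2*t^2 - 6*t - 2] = 4*t - 6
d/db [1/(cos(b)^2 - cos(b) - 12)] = (2*cos(b) - 1)*sin(b)/(sin(b)^2 + cos(b) + 11)^2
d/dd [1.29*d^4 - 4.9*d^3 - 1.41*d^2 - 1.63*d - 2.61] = 5.16*d^3 - 14.7*d^2 - 2.82*d - 1.63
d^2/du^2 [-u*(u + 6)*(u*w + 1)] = -6*u*w - 12*w - 2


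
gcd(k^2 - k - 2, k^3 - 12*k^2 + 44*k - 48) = k - 2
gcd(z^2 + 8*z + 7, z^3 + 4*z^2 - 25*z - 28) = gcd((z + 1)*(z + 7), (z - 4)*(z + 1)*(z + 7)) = z^2 + 8*z + 7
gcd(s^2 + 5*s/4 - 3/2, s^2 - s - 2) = 1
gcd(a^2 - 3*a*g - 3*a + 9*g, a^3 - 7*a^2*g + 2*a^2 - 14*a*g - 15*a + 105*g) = a - 3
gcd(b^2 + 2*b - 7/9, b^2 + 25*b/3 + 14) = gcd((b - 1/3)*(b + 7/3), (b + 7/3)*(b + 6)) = b + 7/3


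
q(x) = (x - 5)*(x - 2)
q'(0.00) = -7.00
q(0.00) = 10.00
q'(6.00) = 5.00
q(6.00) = 4.00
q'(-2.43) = -11.86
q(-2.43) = 32.91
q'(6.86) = 6.72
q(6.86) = 9.04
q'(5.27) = 3.54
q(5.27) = 0.88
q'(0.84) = -5.32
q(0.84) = 4.83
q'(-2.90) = -12.80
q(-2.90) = 38.71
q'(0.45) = -6.10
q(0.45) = 7.05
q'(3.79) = 0.58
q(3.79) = -2.17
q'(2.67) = -1.66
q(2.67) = -1.56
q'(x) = 2*x - 7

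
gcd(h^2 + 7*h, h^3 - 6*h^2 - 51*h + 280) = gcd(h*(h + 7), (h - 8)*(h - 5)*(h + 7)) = h + 7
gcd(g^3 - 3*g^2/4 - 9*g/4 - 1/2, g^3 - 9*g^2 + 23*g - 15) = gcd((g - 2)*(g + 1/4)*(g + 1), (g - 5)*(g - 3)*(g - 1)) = 1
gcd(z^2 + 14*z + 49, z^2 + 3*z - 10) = 1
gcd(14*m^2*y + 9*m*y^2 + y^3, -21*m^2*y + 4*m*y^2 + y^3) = 7*m*y + y^2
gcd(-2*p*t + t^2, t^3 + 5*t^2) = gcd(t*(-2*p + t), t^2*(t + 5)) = t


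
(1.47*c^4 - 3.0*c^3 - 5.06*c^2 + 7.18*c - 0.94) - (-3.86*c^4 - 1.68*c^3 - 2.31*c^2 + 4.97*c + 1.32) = 5.33*c^4 - 1.32*c^3 - 2.75*c^2 + 2.21*c - 2.26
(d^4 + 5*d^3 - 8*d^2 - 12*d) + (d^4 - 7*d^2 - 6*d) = 2*d^4 + 5*d^3 - 15*d^2 - 18*d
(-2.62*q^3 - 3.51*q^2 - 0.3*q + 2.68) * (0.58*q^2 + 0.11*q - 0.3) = -1.5196*q^5 - 2.324*q^4 + 0.2259*q^3 + 2.5744*q^2 + 0.3848*q - 0.804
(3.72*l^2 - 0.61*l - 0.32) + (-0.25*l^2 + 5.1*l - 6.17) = 3.47*l^2 + 4.49*l - 6.49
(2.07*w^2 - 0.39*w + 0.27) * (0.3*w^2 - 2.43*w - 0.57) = 0.621*w^4 - 5.1471*w^3 - 0.1512*w^2 - 0.4338*w - 0.1539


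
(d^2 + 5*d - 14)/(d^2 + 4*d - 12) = (d + 7)/(d + 6)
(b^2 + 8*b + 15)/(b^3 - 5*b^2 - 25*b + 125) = (b + 3)/(b^2 - 10*b + 25)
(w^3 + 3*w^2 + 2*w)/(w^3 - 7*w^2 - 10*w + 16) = w*(w + 1)/(w^2 - 9*w + 8)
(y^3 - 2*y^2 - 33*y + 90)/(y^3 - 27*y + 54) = (y - 5)/(y - 3)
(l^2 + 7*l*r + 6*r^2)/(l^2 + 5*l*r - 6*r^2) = (-l - r)/(-l + r)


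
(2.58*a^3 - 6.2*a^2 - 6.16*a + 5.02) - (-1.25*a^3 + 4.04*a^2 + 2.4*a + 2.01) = 3.83*a^3 - 10.24*a^2 - 8.56*a + 3.01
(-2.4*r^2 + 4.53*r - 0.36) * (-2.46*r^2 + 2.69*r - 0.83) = 5.904*r^4 - 17.5998*r^3 + 15.0633*r^2 - 4.7283*r + 0.2988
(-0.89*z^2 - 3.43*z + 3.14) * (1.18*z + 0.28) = -1.0502*z^3 - 4.2966*z^2 + 2.7448*z + 0.8792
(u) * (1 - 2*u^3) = -2*u^4 + u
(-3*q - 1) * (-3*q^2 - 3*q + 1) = 9*q^3 + 12*q^2 - 1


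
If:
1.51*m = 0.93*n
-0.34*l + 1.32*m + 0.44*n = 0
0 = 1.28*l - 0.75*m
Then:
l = 0.00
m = 0.00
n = 0.00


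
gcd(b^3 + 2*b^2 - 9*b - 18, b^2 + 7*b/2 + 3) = b + 2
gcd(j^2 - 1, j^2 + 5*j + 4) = j + 1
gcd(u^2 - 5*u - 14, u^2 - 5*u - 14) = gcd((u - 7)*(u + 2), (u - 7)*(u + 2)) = u^2 - 5*u - 14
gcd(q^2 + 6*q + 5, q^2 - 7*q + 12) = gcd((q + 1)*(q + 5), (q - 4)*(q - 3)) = 1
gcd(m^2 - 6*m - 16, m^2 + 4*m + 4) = m + 2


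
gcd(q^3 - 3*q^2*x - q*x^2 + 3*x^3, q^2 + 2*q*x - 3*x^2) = -q + x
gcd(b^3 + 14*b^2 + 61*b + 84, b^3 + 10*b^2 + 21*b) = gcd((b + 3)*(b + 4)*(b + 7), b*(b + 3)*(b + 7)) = b^2 + 10*b + 21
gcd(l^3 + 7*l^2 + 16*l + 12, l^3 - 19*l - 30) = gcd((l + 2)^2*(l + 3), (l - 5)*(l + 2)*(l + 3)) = l^2 + 5*l + 6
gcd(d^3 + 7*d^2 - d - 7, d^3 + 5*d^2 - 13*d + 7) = d^2 + 6*d - 7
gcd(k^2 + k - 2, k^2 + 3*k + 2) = k + 2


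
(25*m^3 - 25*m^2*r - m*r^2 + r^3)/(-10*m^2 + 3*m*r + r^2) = (5*m^2 - 6*m*r + r^2)/(-2*m + r)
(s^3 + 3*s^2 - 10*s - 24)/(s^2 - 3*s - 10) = (s^2 + s - 12)/(s - 5)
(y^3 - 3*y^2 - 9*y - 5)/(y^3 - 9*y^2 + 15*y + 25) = (y + 1)/(y - 5)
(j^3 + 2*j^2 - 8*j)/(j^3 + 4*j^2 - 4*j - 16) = j/(j + 2)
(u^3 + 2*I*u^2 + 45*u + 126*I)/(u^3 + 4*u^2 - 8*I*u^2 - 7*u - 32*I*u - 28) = (u^2 + 9*I*u - 18)/(u^2 + u*(4 - I) - 4*I)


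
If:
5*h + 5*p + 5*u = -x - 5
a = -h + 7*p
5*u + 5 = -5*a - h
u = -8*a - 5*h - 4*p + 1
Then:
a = 188*x/2055 + 22/137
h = 20/137 - 53*x/411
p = 6/137 - 11*x/2055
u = -9*x/137 - 163/137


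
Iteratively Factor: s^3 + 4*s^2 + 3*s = (s + 1)*(s^2 + 3*s) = (s + 1)*(s + 3)*(s)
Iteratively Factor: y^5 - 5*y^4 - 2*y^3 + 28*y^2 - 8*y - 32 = (y - 2)*(y^4 - 3*y^3 - 8*y^2 + 12*y + 16) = (y - 2)*(y + 1)*(y^3 - 4*y^2 - 4*y + 16) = (y - 2)*(y + 1)*(y + 2)*(y^2 - 6*y + 8) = (y - 4)*(y - 2)*(y + 1)*(y + 2)*(y - 2)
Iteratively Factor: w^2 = (w)*(w)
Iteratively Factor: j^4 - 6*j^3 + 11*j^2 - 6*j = (j - 1)*(j^3 - 5*j^2 + 6*j) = (j - 3)*(j - 1)*(j^2 - 2*j) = j*(j - 3)*(j - 1)*(j - 2)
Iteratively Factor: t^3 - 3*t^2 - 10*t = (t - 5)*(t^2 + 2*t) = t*(t - 5)*(t + 2)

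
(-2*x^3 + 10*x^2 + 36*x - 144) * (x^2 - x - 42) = -2*x^5 + 12*x^4 + 110*x^3 - 600*x^2 - 1368*x + 6048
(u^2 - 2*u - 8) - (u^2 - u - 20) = 12 - u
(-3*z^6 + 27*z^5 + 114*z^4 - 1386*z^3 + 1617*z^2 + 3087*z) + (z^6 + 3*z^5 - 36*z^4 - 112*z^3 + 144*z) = -2*z^6 + 30*z^5 + 78*z^4 - 1498*z^3 + 1617*z^2 + 3231*z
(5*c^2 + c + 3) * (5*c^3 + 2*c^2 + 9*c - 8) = 25*c^5 + 15*c^4 + 62*c^3 - 25*c^2 + 19*c - 24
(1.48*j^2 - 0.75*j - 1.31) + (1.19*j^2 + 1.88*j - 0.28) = 2.67*j^2 + 1.13*j - 1.59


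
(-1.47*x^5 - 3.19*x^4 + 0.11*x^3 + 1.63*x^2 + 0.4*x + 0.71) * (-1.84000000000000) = 2.7048*x^5 + 5.8696*x^4 - 0.2024*x^3 - 2.9992*x^2 - 0.736*x - 1.3064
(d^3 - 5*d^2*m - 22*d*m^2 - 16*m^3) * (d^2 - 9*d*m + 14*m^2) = d^5 - 14*d^4*m + 37*d^3*m^2 + 112*d^2*m^3 - 164*d*m^4 - 224*m^5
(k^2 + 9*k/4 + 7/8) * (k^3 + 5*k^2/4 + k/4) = k^5 + 7*k^4/2 + 63*k^3/16 + 53*k^2/32 + 7*k/32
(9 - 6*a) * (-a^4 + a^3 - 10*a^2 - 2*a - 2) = 6*a^5 - 15*a^4 + 69*a^3 - 78*a^2 - 6*a - 18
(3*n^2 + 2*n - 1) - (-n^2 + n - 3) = 4*n^2 + n + 2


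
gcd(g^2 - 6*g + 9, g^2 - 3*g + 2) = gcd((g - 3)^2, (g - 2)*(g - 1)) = 1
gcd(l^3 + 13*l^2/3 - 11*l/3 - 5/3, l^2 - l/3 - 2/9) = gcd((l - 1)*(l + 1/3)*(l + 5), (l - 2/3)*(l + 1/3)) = l + 1/3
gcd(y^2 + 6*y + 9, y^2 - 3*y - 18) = y + 3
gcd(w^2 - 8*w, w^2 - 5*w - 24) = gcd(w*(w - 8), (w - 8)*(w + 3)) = w - 8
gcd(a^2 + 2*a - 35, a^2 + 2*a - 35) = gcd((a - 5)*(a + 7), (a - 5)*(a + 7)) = a^2 + 2*a - 35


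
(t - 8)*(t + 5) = t^2 - 3*t - 40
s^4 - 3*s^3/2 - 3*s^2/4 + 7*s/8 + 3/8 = (s - 3/2)*(s - 1)*(s + 1/2)^2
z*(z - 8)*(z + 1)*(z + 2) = z^4 - 5*z^3 - 22*z^2 - 16*z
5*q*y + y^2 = y*(5*q + y)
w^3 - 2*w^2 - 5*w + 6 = (w - 3)*(w - 1)*(w + 2)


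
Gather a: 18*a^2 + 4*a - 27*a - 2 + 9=18*a^2 - 23*a + 7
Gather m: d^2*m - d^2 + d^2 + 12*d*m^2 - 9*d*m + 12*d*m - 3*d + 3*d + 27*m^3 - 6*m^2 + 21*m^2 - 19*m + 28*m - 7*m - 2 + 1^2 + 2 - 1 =27*m^3 + m^2*(12*d + 15) + m*(d^2 + 3*d + 2)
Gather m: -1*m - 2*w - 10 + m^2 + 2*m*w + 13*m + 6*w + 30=m^2 + m*(2*w + 12) + 4*w + 20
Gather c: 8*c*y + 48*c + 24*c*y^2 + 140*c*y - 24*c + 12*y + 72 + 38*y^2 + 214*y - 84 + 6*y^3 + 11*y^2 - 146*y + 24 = c*(24*y^2 + 148*y + 24) + 6*y^3 + 49*y^2 + 80*y + 12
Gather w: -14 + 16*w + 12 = 16*w - 2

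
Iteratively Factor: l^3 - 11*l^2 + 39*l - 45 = (l - 3)*(l^2 - 8*l + 15) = (l - 5)*(l - 3)*(l - 3)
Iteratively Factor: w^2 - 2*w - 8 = (w + 2)*(w - 4)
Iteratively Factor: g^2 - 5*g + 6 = (g - 2)*(g - 3)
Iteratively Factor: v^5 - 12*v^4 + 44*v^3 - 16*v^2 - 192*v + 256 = (v - 2)*(v^4 - 10*v^3 + 24*v^2 + 32*v - 128) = (v - 4)*(v - 2)*(v^3 - 6*v^2 + 32) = (v - 4)^2*(v - 2)*(v^2 - 2*v - 8) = (v - 4)^2*(v - 2)*(v + 2)*(v - 4)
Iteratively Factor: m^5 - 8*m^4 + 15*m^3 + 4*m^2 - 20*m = (m)*(m^4 - 8*m^3 + 15*m^2 + 4*m - 20) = m*(m + 1)*(m^3 - 9*m^2 + 24*m - 20) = m*(m - 2)*(m + 1)*(m^2 - 7*m + 10) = m*(m - 2)^2*(m + 1)*(m - 5)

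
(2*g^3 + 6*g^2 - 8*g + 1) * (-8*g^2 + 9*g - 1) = -16*g^5 - 30*g^4 + 116*g^3 - 86*g^2 + 17*g - 1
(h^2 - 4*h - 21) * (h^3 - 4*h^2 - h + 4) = h^5 - 8*h^4 - 6*h^3 + 92*h^2 + 5*h - 84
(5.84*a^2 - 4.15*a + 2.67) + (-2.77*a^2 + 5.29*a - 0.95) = 3.07*a^2 + 1.14*a + 1.72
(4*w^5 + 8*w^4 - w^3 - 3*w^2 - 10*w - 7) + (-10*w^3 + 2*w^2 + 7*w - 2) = 4*w^5 + 8*w^4 - 11*w^3 - w^2 - 3*w - 9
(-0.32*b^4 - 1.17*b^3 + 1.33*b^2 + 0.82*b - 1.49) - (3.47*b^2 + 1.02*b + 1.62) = -0.32*b^4 - 1.17*b^3 - 2.14*b^2 - 0.2*b - 3.11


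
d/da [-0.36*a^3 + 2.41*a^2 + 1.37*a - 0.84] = -1.08*a^2 + 4.82*a + 1.37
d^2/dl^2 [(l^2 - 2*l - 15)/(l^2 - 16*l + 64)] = 2*(14*l - 13)/(l^4 - 32*l^3 + 384*l^2 - 2048*l + 4096)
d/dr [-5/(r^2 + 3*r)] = 5*(2*r + 3)/(r^2*(r + 3)^2)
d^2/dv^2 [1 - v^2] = -2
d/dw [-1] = 0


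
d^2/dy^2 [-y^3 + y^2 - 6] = 2 - 6*y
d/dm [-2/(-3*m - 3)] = -2/(3*(m + 1)^2)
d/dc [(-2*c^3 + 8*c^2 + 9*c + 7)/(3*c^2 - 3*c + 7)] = (-6*c^4 + 12*c^3 - 93*c^2 + 70*c + 84)/(9*c^4 - 18*c^3 + 51*c^2 - 42*c + 49)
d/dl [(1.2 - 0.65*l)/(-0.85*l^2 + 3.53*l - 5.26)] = (-0.5525*l^2 + 2.04*l - 0.817)/(0.7225*l^4 - 6.001*l^3 + 21.4029*l^2 - 37.1356*l + 27.6676)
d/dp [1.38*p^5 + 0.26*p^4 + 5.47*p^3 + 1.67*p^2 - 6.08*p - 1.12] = 6.9*p^4 + 1.04*p^3 + 16.41*p^2 + 3.34*p - 6.08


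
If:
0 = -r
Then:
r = 0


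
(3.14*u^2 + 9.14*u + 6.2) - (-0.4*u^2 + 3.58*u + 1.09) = 3.54*u^2 + 5.56*u + 5.11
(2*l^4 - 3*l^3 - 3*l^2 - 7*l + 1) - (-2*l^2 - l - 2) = 2*l^4 - 3*l^3 - l^2 - 6*l + 3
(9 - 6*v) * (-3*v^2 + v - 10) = 18*v^3 - 33*v^2 + 69*v - 90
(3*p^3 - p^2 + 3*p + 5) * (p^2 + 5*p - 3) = 3*p^5 + 14*p^4 - 11*p^3 + 23*p^2 + 16*p - 15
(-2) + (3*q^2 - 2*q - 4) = 3*q^2 - 2*q - 6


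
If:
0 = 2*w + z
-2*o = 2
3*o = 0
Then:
No Solution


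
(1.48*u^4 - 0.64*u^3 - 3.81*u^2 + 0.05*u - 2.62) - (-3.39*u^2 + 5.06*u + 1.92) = 1.48*u^4 - 0.64*u^3 - 0.42*u^2 - 5.01*u - 4.54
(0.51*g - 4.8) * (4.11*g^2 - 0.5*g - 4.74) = 2.0961*g^3 - 19.983*g^2 - 0.0174000000000003*g + 22.752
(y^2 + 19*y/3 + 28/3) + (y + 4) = y^2 + 22*y/3 + 40/3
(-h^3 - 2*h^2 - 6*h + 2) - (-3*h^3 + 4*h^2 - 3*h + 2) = 2*h^3 - 6*h^2 - 3*h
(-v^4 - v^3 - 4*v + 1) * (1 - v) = v^5 - v^3 + 4*v^2 - 5*v + 1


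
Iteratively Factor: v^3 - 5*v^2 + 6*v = (v)*(v^2 - 5*v + 6) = v*(v - 3)*(v - 2)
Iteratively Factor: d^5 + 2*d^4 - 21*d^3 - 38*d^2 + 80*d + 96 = (d - 2)*(d^4 + 4*d^3 - 13*d^2 - 64*d - 48) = (d - 2)*(d + 4)*(d^3 - 13*d - 12) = (d - 2)*(d + 3)*(d + 4)*(d^2 - 3*d - 4) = (d - 2)*(d + 1)*(d + 3)*(d + 4)*(d - 4)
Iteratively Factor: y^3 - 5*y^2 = (y)*(y^2 - 5*y) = y*(y - 5)*(y)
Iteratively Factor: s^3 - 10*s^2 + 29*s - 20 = (s - 4)*(s^2 - 6*s + 5) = (s - 4)*(s - 1)*(s - 5)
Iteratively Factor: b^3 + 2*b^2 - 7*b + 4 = (b - 1)*(b^2 + 3*b - 4) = (b - 1)^2*(b + 4)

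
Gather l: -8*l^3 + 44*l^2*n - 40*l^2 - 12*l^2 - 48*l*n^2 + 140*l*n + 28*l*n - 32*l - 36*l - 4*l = -8*l^3 + l^2*(44*n - 52) + l*(-48*n^2 + 168*n - 72)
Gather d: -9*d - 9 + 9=-9*d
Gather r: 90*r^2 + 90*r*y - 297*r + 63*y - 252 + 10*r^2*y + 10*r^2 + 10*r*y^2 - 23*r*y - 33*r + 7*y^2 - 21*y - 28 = r^2*(10*y + 100) + r*(10*y^2 + 67*y - 330) + 7*y^2 + 42*y - 280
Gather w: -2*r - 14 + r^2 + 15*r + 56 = r^2 + 13*r + 42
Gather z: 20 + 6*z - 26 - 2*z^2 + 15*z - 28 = -2*z^2 + 21*z - 34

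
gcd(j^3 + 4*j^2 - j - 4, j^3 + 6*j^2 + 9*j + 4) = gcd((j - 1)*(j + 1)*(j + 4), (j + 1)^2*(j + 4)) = j^2 + 5*j + 4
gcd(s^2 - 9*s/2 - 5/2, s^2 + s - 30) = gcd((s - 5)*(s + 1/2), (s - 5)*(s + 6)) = s - 5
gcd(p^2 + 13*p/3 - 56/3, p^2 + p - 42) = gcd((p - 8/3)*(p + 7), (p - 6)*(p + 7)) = p + 7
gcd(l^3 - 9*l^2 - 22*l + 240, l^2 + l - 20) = l + 5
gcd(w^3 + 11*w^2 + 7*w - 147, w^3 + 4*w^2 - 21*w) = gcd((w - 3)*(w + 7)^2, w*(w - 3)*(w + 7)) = w^2 + 4*w - 21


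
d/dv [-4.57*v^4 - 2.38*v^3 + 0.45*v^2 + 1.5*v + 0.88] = -18.28*v^3 - 7.14*v^2 + 0.9*v + 1.5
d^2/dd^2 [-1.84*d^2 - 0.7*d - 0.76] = -3.68000000000000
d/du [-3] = 0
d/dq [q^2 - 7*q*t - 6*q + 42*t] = 2*q - 7*t - 6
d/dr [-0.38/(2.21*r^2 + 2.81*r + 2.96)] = (1.6796*r + 1.0678)/(2.21*r^2 + 2.81*r + 2.96)^2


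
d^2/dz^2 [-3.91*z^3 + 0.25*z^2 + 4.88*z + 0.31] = 0.5 - 23.46*z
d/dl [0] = 0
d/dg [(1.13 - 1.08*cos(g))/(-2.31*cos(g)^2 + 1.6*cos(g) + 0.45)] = (2.4948*cos(g)^2 - 5.2206*cos(g) + 2.294)*sin(g)/(5.3361*cos(g)^4 - 7.392*cos(g)^3 + 0.481*cos(g)^2 + 1.44*cos(g) + 0.2025)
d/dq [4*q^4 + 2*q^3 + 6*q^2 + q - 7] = 16*q^3 + 6*q^2 + 12*q + 1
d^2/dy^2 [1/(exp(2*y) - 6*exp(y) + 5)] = 2*((3 - 2*exp(y))*(exp(2*y) - 6*exp(y) + 5) + 4*(exp(y) - 3)^2*exp(y))*exp(y)/(exp(2*y) - 6*exp(y) + 5)^3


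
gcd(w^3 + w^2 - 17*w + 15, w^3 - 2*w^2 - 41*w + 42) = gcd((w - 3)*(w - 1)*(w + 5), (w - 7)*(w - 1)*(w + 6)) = w - 1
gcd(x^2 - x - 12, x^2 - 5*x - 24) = x + 3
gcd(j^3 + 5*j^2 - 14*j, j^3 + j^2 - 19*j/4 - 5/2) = j - 2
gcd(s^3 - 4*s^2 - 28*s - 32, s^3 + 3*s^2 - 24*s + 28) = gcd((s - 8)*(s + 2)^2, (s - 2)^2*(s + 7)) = 1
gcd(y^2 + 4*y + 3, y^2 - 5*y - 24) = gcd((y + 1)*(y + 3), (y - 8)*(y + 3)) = y + 3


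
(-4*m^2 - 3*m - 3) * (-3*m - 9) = 12*m^3 + 45*m^2 + 36*m + 27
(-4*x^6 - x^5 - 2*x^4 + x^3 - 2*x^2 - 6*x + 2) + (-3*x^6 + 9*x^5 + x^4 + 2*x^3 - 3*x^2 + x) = -7*x^6 + 8*x^5 - x^4 + 3*x^3 - 5*x^2 - 5*x + 2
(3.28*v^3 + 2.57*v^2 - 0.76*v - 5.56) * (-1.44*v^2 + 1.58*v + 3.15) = -4.7232*v^5 + 1.4816*v^4 + 15.487*v^3 + 14.9011*v^2 - 11.1788*v - 17.514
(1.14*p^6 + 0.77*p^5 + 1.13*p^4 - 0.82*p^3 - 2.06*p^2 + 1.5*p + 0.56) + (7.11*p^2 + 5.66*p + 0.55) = 1.14*p^6 + 0.77*p^5 + 1.13*p^4 - 0.82*p^3 + 5.05*p^2 + 7.16*p + 1.11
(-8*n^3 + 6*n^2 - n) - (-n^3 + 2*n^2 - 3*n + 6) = -7*n^3 + 4*n^2 + 2*n - 6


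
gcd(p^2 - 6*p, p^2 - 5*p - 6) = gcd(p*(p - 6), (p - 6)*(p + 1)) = p - 6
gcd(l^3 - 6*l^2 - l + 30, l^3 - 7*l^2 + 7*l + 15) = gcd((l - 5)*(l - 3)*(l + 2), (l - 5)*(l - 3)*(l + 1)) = l^2 - 8*l + 15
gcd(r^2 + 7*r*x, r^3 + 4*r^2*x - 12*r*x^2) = r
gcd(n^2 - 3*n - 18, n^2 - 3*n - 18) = n^2 - 3*n - 18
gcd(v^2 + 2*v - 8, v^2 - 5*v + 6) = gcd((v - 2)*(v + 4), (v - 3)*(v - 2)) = v - 2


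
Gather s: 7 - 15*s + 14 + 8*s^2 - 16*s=8*s^2 - 31*s + 21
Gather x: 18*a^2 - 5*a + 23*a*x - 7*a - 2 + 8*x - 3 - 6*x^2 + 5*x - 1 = 18*a^2 - 12*a - 6*x^2 + x*(23*a + 13) - 6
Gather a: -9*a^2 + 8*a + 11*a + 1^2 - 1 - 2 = -9*a^2 + 19*a - 2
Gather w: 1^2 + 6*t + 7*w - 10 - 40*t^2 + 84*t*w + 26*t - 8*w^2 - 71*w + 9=-40*t^2 + 32*t - 8*w^2 + w*(84*t - 64)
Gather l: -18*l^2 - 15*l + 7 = -18*l^2 - 15*l + 7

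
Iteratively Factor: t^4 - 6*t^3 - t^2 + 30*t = (t + 2)*(t^3 - 8*t^2 + 15*t) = t*(t + 2)*(t^2 - 8*t + 15) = t*(t - 5)*(t + 2)*(t - 3)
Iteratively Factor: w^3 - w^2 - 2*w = (w - 2)*(w^2 + w) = w*(w - 2)*(w + 1)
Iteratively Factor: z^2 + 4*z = (z + 4)*(z)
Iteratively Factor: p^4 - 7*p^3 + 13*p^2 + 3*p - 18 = (p - 3)*(p^3 - 4*p^2 + p + 6) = (p - 3)*(p - 2)*(p^2 - 2*p - 3) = (p - 3)*(p - 2)*(p + 1)*(p - 3)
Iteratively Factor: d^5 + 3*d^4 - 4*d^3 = (d)*(d^4 + 3*d^3 - 4*d^2) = d^2*(d^3 + 3*d^2 - 4*d) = d^3*(d^2 + 3*d - 4) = d^3*(d + 4)*(d - 1)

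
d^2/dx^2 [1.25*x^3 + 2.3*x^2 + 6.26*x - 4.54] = 7.5*x + 4.6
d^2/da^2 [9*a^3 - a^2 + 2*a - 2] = 54*a - 2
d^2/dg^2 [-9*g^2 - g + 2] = -18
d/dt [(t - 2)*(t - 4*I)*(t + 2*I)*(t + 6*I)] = 4*t^3 + t^2*(-6 + 12*I) + t*(40 - 16*I) - 40 + 48*I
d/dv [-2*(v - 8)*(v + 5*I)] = -4*v + 16 - 10*I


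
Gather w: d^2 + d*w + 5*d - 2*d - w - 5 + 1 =d^2 + 3*d + w*(d - 1) - 4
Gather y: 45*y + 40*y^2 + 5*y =40*y^2 + 50*y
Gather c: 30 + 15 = 45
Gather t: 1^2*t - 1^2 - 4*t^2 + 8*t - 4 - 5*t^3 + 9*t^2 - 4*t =-5*t^3 + 5*t^2 + 5*t - 5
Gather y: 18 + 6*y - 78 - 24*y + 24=-18*y - 36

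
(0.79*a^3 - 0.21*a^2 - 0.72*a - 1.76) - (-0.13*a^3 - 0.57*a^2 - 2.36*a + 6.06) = 0.92*a^3 + 0.36*a^2 + 1.64*a - 7.82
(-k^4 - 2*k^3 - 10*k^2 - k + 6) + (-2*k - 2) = -k^4 - 2*k^3 - 10*k^2 - 3*k + 4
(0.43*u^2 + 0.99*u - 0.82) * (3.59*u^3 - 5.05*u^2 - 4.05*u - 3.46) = 1.5437*u^5 + 1.3826*u^4 - 9.6848*u^3 - 1.3563*u^2 - 0.1044*u + 2.8372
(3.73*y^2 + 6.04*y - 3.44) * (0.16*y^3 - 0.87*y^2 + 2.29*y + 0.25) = 0.5968*y^5 - 2.2787*y^4 + 2.7365*y^3 + 17.7569*y^2 - 6.3676*y - 0.86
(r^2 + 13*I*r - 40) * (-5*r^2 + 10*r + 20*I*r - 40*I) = -5*r^4 + 10*r^3 - 45*I*r^3 - 60*r^2 + 90*I*r^2 + 120*r - 800*I*r + 1600*I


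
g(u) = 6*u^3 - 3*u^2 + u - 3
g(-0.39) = -4.20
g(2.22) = 50.08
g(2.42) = 66.89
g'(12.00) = 2521.00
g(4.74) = 573.32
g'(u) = 18*u^2 - 6*u + 1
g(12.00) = 9945.00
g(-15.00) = -20943.00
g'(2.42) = 91.90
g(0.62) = -2.10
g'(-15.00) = 4141.00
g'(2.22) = 76.39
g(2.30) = 56.43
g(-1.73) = -44.78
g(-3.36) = -267.83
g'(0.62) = 4.20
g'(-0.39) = 6.08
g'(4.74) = 376.98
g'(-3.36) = 224.37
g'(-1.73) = 65.25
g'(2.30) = 82.42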